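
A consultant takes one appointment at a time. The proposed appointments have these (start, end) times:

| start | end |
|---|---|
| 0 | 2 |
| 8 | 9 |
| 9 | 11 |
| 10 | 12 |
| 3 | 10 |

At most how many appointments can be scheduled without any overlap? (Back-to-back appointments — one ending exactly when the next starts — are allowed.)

3

By end time: (0,2), (8,9), (3,10), (9,11), (10,12).
Pick (0,2); next start ≥ 2 → (8,9); next start ≥ 9 → (9,11).
Selected 3 appointments.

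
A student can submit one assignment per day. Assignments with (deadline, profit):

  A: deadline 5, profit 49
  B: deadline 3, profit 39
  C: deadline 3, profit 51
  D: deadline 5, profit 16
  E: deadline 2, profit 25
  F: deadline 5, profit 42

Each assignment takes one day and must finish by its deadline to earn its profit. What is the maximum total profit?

By profit: C(d3,51), A(d5,49), F(d5,42), B(d3,39), E(d2,25), D(d5,16)
C→slot 3; A→slot 5; F→slot 4; B→slot 2; E→slot 1; D skipped.
Profit = 25 + 39 + 51 + 42 + 49 = 206

206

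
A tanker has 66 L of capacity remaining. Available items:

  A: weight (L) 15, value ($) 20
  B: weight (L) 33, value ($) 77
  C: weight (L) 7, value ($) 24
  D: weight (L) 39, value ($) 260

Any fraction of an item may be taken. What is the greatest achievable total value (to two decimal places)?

Order: D (260/39=6.67) > C (24/7=3.43) > B (77/33=2.33) > A (20/15=1.33)
Fill: take D (39 @ 260) → take C (7 @ 24) → take 20/33 of B → 46.67; 66/66 used.
Total value = 330.67

330.67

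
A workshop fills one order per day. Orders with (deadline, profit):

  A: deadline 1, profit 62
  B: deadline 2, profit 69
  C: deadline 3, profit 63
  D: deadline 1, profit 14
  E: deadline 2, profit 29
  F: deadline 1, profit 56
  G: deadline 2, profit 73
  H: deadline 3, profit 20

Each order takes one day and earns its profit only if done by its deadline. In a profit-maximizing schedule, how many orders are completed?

Sort by profit descending; place each in the latest free slot ≤ its deadline.
By profit: G(d2,73), B(d2,69), C(d3,63), A(d1,62), F(d1,56), E(d2,29), H(d3,20), D(d1,14)
G→slot 2; B→slot 1; C→slot 3; A skipped; F skipped; E skipped; H skipped; D skipped.
3 of 8 scheduled.

3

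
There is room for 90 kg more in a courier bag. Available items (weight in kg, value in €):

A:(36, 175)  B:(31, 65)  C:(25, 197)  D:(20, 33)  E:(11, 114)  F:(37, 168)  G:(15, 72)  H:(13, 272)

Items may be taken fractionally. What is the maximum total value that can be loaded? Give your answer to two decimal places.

Greedy by value/weight ratio, highest first.
Order: H (272/13=20.92) > E (114/11=10.36) > C (197/25=7.88) > A (175/36=4.86) > G (72/15=4.80) > F (168/37=4.54) > B (65/31=2.10) > D (33/20=1.65)
Fill: take H (13 @ 272) → take E (11 @ 114) → take C (25 @ 197) → take A (36 @ 175) → take 5/15 of G → 24.00; 90/90 used.
Total value = 782.00

782.00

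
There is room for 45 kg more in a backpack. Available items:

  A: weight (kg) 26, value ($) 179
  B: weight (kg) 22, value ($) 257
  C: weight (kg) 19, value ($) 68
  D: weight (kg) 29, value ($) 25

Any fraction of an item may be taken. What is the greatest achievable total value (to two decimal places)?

415.35

Sort by value per unit weight and fill in that order.
Order: B (257/22=11.68) > A (179/26=6.88) > C (68/19=3.58) > D (25/29=0.86)
Fill: take B (22 @ 257) → take 23/26 of A → 158.35; 45/45 used.
Total value = 415.35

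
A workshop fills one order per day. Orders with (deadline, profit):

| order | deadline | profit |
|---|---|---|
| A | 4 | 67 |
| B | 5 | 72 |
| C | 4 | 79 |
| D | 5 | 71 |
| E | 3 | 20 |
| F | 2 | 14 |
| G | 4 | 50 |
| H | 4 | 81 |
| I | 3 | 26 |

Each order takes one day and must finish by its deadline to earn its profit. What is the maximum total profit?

By profit: H(d4,81), C(d4,79), B(d5,72), D(d5,71), A(d4,67), G(d4,50), I(d3,26), E(d3,20), F(d2,14)
H→slot 4; C→slot 3; B→slot 5; D→slot 2; A→slot 1; G skipped; I skipped; E skipped; F skipped.
Profit = 67 + 71 + 79 + 81 + 72 = 370

370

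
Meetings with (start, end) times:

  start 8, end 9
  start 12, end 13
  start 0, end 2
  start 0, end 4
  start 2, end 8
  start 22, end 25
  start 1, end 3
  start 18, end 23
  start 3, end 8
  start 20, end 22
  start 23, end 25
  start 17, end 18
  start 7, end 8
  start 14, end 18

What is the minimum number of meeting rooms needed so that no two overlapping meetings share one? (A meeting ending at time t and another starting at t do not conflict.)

Count concurrent intervals with a sweep; the peak is the room count.
Events (time:±→running): 0:+→1 0:+→2 1:+→3 … peak 3.

3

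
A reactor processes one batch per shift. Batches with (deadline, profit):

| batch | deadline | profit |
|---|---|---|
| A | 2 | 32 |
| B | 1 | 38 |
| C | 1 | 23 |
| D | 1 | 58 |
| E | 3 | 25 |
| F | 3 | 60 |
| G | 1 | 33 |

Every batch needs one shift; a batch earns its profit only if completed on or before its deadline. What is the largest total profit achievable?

Take jobs in profit order; each goes to the latest open slot no later than its deadline.
Profit order: F=60 D=58 B=38 G=33 A=32 E=25 C=23
Assign: F→slot 3, D→slot 1, B skipped, G skipped, A→slot 2, E skipped, C skipped.
Slots: [1:D] [2:A] [3:F]
Profit = 58 + 32 + 60 = 150

150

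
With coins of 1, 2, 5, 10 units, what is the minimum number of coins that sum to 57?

57 = 5×10 + 1×5 + 1×2
Total coins = 5 + 1 + 1 = 7

7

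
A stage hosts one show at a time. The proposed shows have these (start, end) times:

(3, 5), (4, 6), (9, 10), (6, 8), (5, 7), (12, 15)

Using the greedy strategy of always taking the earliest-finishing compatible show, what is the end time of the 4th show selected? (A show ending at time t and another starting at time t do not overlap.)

15

Sorted by end: (3,5)  (4,6)  (5,7)  (6,8)  (9,10)  (12,15)
take (3,5); take (5,7); skip (6,8); take (9,10); take (12,15).
Selected: (3,5) (5,7) (9,10) (12,15)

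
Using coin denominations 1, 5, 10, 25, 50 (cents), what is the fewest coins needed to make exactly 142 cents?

142 = 2×50 + 1×25 + 1×10 + 1×5 + 2×1
Total coins = 2 + 1 + 1 + 1 + 2 = 7

7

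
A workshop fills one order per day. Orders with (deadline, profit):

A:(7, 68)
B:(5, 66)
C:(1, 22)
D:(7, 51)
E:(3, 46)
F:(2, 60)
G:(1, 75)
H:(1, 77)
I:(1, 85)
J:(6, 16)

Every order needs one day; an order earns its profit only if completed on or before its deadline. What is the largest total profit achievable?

Profit order: I=85 H=77 G=75 A=68 B=66 F=60 D=51 E=46 C=22 J=16
Assign: I→slot 1, H skipped, G skipped, A→slot 7, B→slot 5, F→slot 2, D→slot 6, E→slot 3, C skipped, J→slot 4.
Slots: [1:I] [2:F] [3:E] [4:J] [5:B] [6:D] [7:A]
Profit = 85 + 60 + 46 + 16 + 66 + 51 + 68 = 392

392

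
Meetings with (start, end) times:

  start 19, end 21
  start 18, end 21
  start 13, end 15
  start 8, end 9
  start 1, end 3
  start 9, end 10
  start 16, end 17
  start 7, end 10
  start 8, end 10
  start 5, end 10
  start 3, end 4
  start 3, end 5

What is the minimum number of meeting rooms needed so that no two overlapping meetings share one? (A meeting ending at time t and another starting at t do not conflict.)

Events (time:±→running): 1:+→1 3:-→0 3:+→1 3:+→2 4:-→1 5:-→0 5:+→1 7:+→2 8:+→3 8:+→4 … peak 4.

4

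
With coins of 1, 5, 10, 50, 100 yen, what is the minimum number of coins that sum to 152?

4

152 = 1×100 + 1×50 + 2×1
Total coins = 1 + 1 + 2 = 4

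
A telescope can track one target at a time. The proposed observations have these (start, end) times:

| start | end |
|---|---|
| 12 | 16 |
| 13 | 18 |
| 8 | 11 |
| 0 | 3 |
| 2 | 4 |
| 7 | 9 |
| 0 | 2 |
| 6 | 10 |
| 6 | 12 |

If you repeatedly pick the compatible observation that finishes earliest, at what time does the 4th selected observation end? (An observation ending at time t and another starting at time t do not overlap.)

Order by finish time; keep every interval that doesn't clash with the previous kept one.
By end time: (0,2), (0,3), (2,4), (7,9), (6,10), (8,11), (6,12), (12,16), (13,18).
Pick (0,2); next start ≥ 2 → (2,4); next start ≥ 4 → (7,9); next start ≥ 9 → (12,16).
Selected: (0,2) (2,4) (7,9) (12,16)

16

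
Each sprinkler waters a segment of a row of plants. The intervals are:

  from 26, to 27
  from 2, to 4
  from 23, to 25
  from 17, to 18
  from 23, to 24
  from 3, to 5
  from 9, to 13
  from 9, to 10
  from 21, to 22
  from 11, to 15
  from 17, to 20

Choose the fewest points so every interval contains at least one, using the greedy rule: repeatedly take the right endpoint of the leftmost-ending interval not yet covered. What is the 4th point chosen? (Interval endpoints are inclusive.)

18

Sort by right endpoint; whenever an interval is uncovered, place a point at its right end.
By right end: [2,4]  [3,5]  [9,10]  [9,13]  [11,15]  [17,18]  [17,20]  [21,22]  [23,24]  [23,25]  [26,27]
[2,4] uncovered → point at 4; [9,10] uncovered → point at 10; [11,15] uncovered → point at 15; [17,18] uncovered → point at 18; [21,22] uncovered → point at 22; [23,24] uncovered → point at 24; [26,27] uncovered → point at 27.
Points: 4, 10, 15, 18, 22, 24, 27 (7 total).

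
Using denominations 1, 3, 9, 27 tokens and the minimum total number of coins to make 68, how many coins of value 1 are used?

68 − 2×27→14 − 1×9→5 − 1×3→2 − 2×1→0
Count of 1: 2

2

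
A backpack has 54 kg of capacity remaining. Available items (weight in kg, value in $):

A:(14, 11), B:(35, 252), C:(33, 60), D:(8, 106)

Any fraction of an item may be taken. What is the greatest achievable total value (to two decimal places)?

Sort by value per unit weight and fill in that order.
Ratios (sorted): D 13.25, B 7.20, C 1.82, A 0.79
take D (8 @ 106); take B (35 @ 252); take 11/33 of C → 20.00. Capacity used 54/54.
Total value = 378.00

378.00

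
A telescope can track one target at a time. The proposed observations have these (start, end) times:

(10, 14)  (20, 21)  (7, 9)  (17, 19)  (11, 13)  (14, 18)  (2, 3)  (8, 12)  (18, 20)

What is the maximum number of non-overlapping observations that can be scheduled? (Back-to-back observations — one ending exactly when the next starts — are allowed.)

Sorted by end: (2,3)  (7,9)  (8,12)  (11,13)  (10,14)  (14,18)  (17,19)  (18,20)  (20,21)
take (2,3); take (7,9); take (11,13); take (14,18); skip (17,19); take (18,20); take (20,21).
Selected 6 observations.

6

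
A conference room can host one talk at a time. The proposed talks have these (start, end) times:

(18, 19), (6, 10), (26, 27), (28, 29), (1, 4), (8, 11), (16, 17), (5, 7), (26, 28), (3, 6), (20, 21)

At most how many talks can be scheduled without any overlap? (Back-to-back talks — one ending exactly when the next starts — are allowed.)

Sorted by end: (1,4)  (3,6)  (5,7)  (6,10)  (8,11)  (16,17)  (18,19)  (20,21)  (26,27)  (26,28)  (28,29)
take (1,4); skip (3,6); take (5,7); skip (6,10); take (8,11); take (16,17); take (18,19); take (20,21); take (26,27); take (28,29).
Selected 8 talks.

8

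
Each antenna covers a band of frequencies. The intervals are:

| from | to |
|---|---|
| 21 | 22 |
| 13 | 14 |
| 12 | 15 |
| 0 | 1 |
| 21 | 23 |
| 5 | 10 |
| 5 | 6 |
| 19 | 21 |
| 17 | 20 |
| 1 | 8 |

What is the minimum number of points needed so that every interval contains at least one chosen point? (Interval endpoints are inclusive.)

5

Sort by right endpoint; whenever an interval is uncovered, place a point at its right end.
By right end: [0,1]  [5,6]  [1,8]  [5,10]  [13,14]  [12,15]  [17,20]  [19,21]  [21,22]  [21,23]
[0,1] uncovered → point at 1; [5,6] uncovered → point at 6; [13,14] uncovered → point at 14; [17,20] uncovered → point at 20; [21,22] uncovered → point at 22.
Points: 1, 6, 14, 20, 22 (5 total).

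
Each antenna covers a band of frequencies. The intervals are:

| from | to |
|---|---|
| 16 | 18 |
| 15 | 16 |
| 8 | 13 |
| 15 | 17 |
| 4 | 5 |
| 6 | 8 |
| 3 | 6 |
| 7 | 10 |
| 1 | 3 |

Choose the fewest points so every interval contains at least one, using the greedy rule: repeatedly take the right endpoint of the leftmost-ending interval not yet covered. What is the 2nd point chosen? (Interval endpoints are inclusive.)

5

By right end: [1,3]  [4,5]  [3,6]  [6,8]  [7,10]  [8,13]  [15,16]  [15,17]  [16,18]
[1,3] uncovered → point at 3; [4,5] uncovered → point at 5; [6,8] uncovered → point at 8; [15,16] uncovered → point at 16.
Points: 3, 5, 8, 16 (4 total).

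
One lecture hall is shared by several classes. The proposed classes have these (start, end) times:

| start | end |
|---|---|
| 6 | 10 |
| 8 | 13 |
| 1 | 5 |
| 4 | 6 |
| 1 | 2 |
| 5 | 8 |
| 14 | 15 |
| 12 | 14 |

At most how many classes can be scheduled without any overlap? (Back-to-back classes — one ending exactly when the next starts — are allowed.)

5

By end time: (1,2), (1,5), (4,6), (5,8), (6,10), (8,13), (12,14), (14,15).
Pick (1,2); next start ≥ 2 → (4,6); next start ≥ 6 → (6,10); next start ≥ 10 → (12,14); next start ≥ 14 → (14,15).
Selected 5 classes.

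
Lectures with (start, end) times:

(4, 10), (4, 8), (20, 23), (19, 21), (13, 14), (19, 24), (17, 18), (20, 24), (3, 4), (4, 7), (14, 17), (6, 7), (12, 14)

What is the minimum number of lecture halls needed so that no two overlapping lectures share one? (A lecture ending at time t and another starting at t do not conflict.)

The answer is the maximum number of intervals overlapping at any instant.
starts: [3, 4, 4, 4, 6, 12, 13, 14, 17, 19, 19, 20, 20]
ends:   [4, 7, 7, 8, 10, 14, 14, 17, 18, 21, 23, 24, 24]
s3→1 e4→0 s4→1 s4→2 s4→3 s6→4  — peak 4.

4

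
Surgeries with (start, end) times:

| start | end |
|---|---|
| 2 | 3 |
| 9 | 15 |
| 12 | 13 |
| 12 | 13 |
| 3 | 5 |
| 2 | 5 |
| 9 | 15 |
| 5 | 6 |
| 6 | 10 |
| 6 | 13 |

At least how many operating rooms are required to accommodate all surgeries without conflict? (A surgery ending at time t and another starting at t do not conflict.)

The answer is the maximum number of intervals overlapping at any instant.
starts: [2, 2, 3, 5, 6, 6, 9, 9, 12, 12]
ends:   [3, 5, 5, 6, 10, 13, 13, 13, 15, 15]
s2→1 s2→2 e3→1 s3→2 e5→1 e5→0 s5→1 e6→0 s6→1 s6→2 s9→3 s9→4 e10→3 s12→4 s12→5  — peak 5.

5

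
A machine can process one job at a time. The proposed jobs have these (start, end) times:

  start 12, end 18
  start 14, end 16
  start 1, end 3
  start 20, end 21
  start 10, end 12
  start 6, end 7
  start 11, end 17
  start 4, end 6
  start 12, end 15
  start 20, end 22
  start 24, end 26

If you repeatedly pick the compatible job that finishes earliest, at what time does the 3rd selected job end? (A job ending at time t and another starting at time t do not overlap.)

7

By end time: (1,3), (4,6), (6,7), (10,12), (12,15), (14,16), (11,17), (12,18), (20,21), (20,22), (24,26).
Pick (1,3); next start ≥ 3 → (4,6); next start ≥ 6 → (6,7); next start ≥ 7 → (10,12); next start ≥ 12 → (12,15); next start ≥ 15 → (20,21); next start ≥ 21 → (24,26).
Selected: (1,3) (4,6) (6,7) (10,12) (12,15) (20,21) (24,26)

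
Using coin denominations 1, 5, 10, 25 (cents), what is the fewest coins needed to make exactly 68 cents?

Use the largest denomination that fits, subtract, and repeat.
68 − 2×25→18 − 1×10→8 − 1×5→3 − 3×1→0
Total coins = 2 + 1 + 1 + 3 = 7

7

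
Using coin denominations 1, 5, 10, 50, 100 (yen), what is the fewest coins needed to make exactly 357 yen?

7

357 = 3×100 + 1×50 + 1×5 + 2×1
Total coins = 3 + 1 + 1 + 2 = 7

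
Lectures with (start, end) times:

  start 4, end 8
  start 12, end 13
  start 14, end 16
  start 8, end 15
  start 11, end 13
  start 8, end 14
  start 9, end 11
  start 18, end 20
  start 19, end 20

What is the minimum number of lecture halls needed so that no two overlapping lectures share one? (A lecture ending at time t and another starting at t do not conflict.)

4

The answer is the maximum number of intervals overlapping at any instant.
Events (time:±→running): 4:+→1 8:-→0 8:+→1 8:+→2 9:+→3 11:-→2 11:+→3 12:+→4 … peak 4.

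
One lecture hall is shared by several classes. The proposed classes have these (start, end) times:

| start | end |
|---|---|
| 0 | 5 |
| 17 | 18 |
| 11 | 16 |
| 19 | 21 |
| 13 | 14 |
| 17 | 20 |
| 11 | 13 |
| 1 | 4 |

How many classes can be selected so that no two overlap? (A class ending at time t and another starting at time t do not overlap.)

5

Sort by end time and greedily take each interval whose start is ≥ the last chosen end.
By end time: (1,4), (0,5), (11,13), (13,14), (11,16), (17,18), (17,20), (19,21).
Pick (1,4); next start ≥ 4 → (11,13); next start ≥ 13 → (13,14); next start ≥ 14 → (17,18); next start ≥ 18 → (19,21).
Selected 5 classes.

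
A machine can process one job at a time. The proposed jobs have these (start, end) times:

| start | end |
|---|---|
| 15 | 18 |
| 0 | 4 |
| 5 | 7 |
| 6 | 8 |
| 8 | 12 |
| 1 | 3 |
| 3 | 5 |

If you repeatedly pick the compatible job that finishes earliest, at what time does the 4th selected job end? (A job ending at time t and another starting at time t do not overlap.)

By end time: (1,3), (0,4), (3,5), (5,7), (6,8), (8,12), (15,18).
Pick (1,3); next start ≥ 3 → (3,5); next start ≥ 5 → (5,7); next start ≥ 7 → (8,12); next start ≥ 12 → (15,18).
Selected: (1,3) (3,5) (5,7) (8,12) (15,18)

12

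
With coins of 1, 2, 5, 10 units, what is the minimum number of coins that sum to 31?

4

Use the largest denomination that fits, subtract, and repeat.
31 − 3×10→1 − 1×1→0
Total coins = 3 + 1 = 4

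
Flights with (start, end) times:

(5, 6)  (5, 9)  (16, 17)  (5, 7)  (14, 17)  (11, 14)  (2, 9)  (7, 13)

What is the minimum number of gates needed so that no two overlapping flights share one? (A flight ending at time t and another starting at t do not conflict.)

The answer is the maximum number of intervals overlapping at any instant.
Events (time:±→running): 2:+→1 5:+→2 5:+→3 5:+→4 … peak 4.

4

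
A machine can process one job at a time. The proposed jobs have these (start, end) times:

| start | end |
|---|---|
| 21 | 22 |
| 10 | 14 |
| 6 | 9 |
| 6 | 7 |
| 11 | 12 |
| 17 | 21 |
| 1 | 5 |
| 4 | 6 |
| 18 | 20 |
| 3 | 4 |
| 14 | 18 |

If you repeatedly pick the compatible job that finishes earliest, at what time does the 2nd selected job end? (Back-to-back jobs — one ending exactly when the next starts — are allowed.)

Sorted by end: (3,4)  (1,5)  (4,6)  (6,7)  (6,9)  (11,12)  (10,14)  (14,18)  (18,20)  (17,21)  (21,22)
take (3,4); skip (1,5); take (4,6); take (6,7); take (11,12); take (14,18); take (18,20); take (21,22).
Selected: (3,4) (4,6) (6,7) (11,12) (14,18) (18,20) (21,22)

6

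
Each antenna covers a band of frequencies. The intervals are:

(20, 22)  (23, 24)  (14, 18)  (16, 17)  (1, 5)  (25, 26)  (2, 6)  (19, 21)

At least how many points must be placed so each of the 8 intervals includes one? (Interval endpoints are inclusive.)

5

By right end: [1,5]  [2,6]  [16,17]  [14,18]  [19,21]  [20,22]  [23,24]  [25,26]
[1,5] uncovered → point at 5; [16,17] uncovered → point at 17; [19,21] uncovered → point at 21; [23,24] uncovered → point at 24; [25,26] uncovered → point at 26.
Points: 5, 17, 21, 24, 26 (5 total).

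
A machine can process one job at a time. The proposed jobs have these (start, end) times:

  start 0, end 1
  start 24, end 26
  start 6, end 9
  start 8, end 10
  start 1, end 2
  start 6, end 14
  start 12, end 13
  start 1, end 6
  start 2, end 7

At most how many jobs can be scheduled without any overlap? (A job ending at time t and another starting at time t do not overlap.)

Greedy by earliest finish: after sorting by end time, pick each interval compatible with the last pick.
Sorted by end: (0,1)  (1,2)  (1,6)  (2,7)  (6,9)  (8,10)  (12,13)  (6,14)  (24,26)
take (0,1); take (1,2); take (2,7); skip (6,9); take (8,10); take (12,13); take (24,26).
Selected 6 jobs.

6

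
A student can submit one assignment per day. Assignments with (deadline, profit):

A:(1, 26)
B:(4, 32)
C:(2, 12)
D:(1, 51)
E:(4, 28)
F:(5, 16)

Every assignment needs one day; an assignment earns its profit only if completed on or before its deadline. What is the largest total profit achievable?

139

Sort by profit descending; place each in the latest free slot ≤ its deadline.
Profit order: D=51 B=32 E=28 A=26 F=16 C=12
Assign: D→slot 1, B→slot 4, E→slot 3, A skipped, F→slot 5, C→slot 2.
Slots: [1:D] [2:C] [3:E] [4:B] [5:F]
Profit = 51 + 12 + 28 + 32 + 16 = 139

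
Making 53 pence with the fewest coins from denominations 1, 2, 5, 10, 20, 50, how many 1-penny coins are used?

1

53 − 1×50→3 − 1×2→1 − 1×1→0
Count of 1: 1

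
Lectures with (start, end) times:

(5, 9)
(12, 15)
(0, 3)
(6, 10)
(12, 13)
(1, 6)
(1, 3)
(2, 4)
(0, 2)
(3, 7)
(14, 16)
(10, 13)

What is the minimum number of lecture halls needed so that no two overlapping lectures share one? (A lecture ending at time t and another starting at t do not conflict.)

Count concurrent intervals with a sweep; the peak is the room count.
Events (time:±→running): 0:+→1 0:+→2 1:+→3 1:+→4 … peak 4.

4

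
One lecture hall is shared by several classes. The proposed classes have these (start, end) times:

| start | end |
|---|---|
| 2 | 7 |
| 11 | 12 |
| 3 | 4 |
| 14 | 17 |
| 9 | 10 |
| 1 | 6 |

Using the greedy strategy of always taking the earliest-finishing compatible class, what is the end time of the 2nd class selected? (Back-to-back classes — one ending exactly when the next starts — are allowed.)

Order by finish time; keep every interval that doesn't clash with the previous kept one.
Sorted by end: (3,4)  (1,6)  (2,7)  (9,10)  (11,12)  (14,17)
take (3,4); skip (1,6); skip (2,7); take (9,10); take (11,12); take (14,17).
Selected: (3,4) (9,10) (11,12) (14,17)

10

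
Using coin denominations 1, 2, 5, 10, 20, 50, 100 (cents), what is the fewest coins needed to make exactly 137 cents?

5

137 − 1×100→37 − 1×20→17 − 1×10→7 − 1×5→2 − 1×2→0
Total coins = 1 + 1 + 1 + 1 + 1 = 5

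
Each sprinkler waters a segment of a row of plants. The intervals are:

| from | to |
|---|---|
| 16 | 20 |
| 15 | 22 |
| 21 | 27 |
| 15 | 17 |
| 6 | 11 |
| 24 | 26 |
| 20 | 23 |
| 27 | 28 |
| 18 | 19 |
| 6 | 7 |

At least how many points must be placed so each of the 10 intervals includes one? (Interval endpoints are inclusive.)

By right end: [6,7]  [6,11]  [15,17]  [18,19]  [16,20]  [15,22]  [20,23]  [24,26]  [21,27]  [27,28]
[6,7] uncovered → point at 7; [15,17] uncovered → point at 17; [18,19] uncovered → point at 19; [20,23] uncovered → point at 23; [24,26] uncovered → point at 26; [27,28] uncovered → point at 28.
Points: 7, 17, 19, 23, 26, 28 (6 total).

6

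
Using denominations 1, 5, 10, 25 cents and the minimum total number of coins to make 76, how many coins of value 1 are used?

1

Use the largest denomination that fits, subtract, and repeat.
76 = 3×25 + 1×1
Count of 1: 1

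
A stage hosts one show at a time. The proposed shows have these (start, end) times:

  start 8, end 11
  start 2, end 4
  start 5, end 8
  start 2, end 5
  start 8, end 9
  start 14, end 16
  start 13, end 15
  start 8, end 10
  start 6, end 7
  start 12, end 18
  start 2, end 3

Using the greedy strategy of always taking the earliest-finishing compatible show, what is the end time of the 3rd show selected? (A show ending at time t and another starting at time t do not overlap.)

Order by finish time; keep every interval that doesn't clash with the previous kept one.
Sorted by end: (2,3)  (2,4)  (2,5)  (6,7)  (5,8)  (8,9)  (8,10)  (8,11)  (13,15)  (14,16)  (12,18)
take (2,3); take (6,7); skip (5,8); take (8,9); skip (8,10); take (13,15).
Selected: (2,3) (6,7) (8,9) (13,15)

9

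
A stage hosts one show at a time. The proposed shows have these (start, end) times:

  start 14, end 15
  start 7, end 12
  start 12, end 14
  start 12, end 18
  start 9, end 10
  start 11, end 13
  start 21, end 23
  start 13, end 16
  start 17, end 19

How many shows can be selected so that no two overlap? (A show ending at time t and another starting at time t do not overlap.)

5

Sort by end time and greedily take each interval whose start is ≥ the last chosen end.
By end time: (9,10), (7,12), (11,13), (12,14), (14,15), (13,16), (12,18), (17,19), (21,23).
Pick (9,10); next start ≥ 10 → (11,13); next start ≥ 13 → (14,15); next start ≥ 15 → (17,19); next start ≥ 19 → (21,23).
Selected 5 shows.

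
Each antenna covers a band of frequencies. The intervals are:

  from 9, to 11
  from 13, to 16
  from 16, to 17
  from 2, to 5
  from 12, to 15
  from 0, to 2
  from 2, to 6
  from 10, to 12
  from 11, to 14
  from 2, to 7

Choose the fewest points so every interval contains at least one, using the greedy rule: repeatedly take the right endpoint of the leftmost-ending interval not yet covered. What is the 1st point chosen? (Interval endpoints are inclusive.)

Sorted: [0,2] [2,5] [2,6] [2,7] [9,11] [10,12] [11,14] [12,15] [13,16] [16,17]
{[0,2],[2,5],[2,6],[2,7]} hit by 2; {[9,11],[10,12],[11,14]} hit by 11; {[12,15],[13,16]} hit by 15; {[16,17]} hit by 17.
Points: 2, 11, 15, 17 (4 total).

2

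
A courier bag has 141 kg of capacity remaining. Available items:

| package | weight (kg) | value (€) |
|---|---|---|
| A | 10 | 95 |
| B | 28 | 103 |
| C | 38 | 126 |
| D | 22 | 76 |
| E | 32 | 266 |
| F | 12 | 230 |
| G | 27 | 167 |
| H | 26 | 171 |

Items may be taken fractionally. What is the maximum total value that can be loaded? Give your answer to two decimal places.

1052.73

Order: F (230/12=19.17) > A (95/10=9.50) > E (266/32=8.31) > H (171/26=6.58) > G (167/27=6.19) > B (103/28=3.68) > D (76/22=3.45) > C (126/38=3.32)
Fill: take F (12 @ 230) → take A (10 @ 95) → take E (32 @ 266) → take H (26 @ 171) → take G (27 @ 167) → take B (28 @ 103) → take 6/22 of D → 20.73; 141/141 used.
Total value = 1052.73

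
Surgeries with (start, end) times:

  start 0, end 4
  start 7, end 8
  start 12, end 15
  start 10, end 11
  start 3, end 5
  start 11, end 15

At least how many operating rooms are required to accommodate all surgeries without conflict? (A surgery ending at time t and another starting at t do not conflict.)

2

The answer is the maximum number of intervals overlapping at any instant.
Events (time:±→running): 0:+→1 3:+→2 … peak 2.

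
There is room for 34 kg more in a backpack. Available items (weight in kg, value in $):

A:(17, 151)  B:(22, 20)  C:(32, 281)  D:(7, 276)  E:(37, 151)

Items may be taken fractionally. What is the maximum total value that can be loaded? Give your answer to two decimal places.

Order: D (276/7=39.43) > A (151/17=8.88) > C (281/32=8.78) > E (151/37=4.08) > B (20/22=0.91)
Fill: take D (7 @ 276) → take A (17 @ 151) → take 10/32 of C → 87.81; 34/34 used.
Total value = 514.81

514.81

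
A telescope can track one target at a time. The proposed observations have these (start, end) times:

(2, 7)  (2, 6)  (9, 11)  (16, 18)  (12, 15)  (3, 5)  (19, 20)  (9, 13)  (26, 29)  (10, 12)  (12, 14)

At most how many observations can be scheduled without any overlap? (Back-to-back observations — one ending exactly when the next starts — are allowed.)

Sort by end time and greedily take each interval whose start is ≥ the last chosen end.
Sorted by end: (3,5)  (2,6)  (2,7)  (9,11)  (10,12)  (9,13)  (12,14)  (12,15)  (16,18)  (19,20)  (26,29)
take (3,5); skip (2,7); take (9,11); skip (9,13); take (12,14); take (16,18); take (19,20); take (26,29).
Selected 6 observations.

6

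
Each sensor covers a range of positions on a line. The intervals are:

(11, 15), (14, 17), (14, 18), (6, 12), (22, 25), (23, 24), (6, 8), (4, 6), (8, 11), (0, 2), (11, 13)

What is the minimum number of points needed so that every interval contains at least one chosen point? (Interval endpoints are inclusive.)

5

Process intervals by earliest right end; each time one isn't hit yet, stab at its right endpoint.
By right end: [0,2]  [4,6]  [6,8]  [8,11]  [6,12]  [11,13]  [11,15]  [14,17]  [14,18]  [23,24]  [22,25]
[0,2] uncovered → point at 2; [4,6] uncovered → point at 6; [8,11] uncovered → point at 11; [14,17] uncovered → point at 17; [23,24] uncovered → point at 24.
Points: 2, 6, 11, 17, 24 (5 total).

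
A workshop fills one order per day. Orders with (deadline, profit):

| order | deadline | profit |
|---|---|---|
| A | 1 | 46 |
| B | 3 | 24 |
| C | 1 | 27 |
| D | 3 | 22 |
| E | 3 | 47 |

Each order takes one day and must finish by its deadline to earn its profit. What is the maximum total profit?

Sort by profit descending; place each in the latest free slot ≤ its deadline.
By profit: E(d3,47), A(d1,46), C(d1,27), B(d3,24), D(d3,22)
E→slot 3; A→slot 1; C skipped; B→slot 2; D skipped.
Profit = 46 + 24 + 47 = 117

117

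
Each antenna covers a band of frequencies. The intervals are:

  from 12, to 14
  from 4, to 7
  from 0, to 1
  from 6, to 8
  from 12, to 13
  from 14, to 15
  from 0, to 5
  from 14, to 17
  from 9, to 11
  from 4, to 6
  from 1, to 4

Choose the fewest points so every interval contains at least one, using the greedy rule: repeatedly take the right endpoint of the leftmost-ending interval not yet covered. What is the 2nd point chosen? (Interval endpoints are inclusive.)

6

Sort by right endpoint; whenever an interval is uncovered, place a point at its right end.
By right end: [0,1]  [1,4]  [0,5]  [4,6]  [4,7]  [6,8]  [9,11]  [12,13]  [12,14]  [14,15]  [14,17]
[0,1] uncovered → point at 1; [4,6] uncovered → point at 6; [9,11] uncovered → point at 11; [12,13] uncovered → point at 13; [14,15] uncovered → point at 15.
Points: 1, 6, 11, 13, 15 (5 total).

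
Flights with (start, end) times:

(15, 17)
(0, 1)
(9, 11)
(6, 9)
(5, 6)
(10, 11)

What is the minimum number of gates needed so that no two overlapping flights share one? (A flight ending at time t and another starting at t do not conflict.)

starts: [0, 5, 6, 9, 10, 15]
ends:   [1, 6, 9, 11, 11, 17]
s0→1 e1→0 s5→1 e6→0 s6→1 e9→0 s9→1 s10→2  — peak 2.

2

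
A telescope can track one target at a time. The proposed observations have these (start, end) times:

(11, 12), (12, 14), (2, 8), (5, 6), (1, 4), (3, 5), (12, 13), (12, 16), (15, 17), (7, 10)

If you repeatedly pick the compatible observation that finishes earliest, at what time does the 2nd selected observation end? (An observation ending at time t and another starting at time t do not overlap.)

6

Greedy by earliest finish: after sorting by end time, pick each interval compatible with the last pick.
Sorted by end: (1,4)  (3,5)  (5,6)  (2,8)  (7,10)  (11,12)  (12,13)  (12,14)  (12,16)  (15,17)
take (1,4); skip (3,5); take (5,6); skip (2,8); take (7,10); take (11,12); take (12,13); skip (12,16); take (15,17).
Selected: (1,4) (5,6) (7,10) (11,12) (12,13) (15,17)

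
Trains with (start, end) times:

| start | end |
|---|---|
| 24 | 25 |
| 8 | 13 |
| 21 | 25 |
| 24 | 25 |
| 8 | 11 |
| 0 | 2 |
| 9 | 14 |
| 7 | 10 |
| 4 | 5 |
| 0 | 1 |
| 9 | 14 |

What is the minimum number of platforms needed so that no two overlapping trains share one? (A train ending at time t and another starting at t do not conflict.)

5

Events (time:±→running): 0:+→1 0:+→2 1:-→1 2:-→0 4:+→1 5:-→0 7:+→1 8:+→2 8:+→3 9:+→4 9:+→5 … peak 5.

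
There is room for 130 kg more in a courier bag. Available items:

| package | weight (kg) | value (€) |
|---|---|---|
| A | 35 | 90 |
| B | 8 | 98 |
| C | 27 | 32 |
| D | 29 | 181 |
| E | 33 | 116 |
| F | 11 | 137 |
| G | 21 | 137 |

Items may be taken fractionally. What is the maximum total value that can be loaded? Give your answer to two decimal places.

Sort by value per unit weight and fill in that order.
Ratios (sorted): F 12.45, B 12.25, G 6.52, D 6.24, E 3.52, A 2.57, C 1.19
take F (11 @ 137); take B (8 @ 98); take G (21 @ 137); take D (29 @ 181); take E (33 @ 116); take 28/35 of A → 72.00. Capacity used 130/130.
Total value = 741.00

741.00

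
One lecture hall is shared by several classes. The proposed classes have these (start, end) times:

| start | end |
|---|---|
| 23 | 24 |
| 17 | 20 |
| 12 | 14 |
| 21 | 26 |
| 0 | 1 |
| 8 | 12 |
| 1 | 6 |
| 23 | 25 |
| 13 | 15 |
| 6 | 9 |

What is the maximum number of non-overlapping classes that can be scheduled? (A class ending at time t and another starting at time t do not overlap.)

Order by finish time; keep every interval that doesn't clash with the previous kept one.
Sorted by end: (0,1)  (1,6)  (6,9)  (8,12)  (12,14)  (13,15)  (17,20)  (23,24)  (23,25)  (21,26)
take (0,1); take (1,6); take (6,9); skip (8,12); take (12,14); take (17,20); take (23,24).
Selected 6 classes.

6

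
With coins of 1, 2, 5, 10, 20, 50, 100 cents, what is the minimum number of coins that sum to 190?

4

190 = 1×100 + 1×50 + 2×20
Total coins = 1 + 1 + 2 = 4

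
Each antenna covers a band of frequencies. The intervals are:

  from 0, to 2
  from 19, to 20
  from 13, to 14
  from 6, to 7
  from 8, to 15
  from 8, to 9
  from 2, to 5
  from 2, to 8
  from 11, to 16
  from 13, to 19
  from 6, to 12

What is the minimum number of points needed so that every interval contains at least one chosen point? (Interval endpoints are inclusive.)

Process intervals by earliest right end; each time one isn't hit yet, stab at its right endpoint.
By right end: [0,2]  [2,5]  [6,7]  [2,8]  [8,9]  [6,12]  [13,14]  [8,15]  [11,16]  [13,19]  [19,20]
[0,2] uncovered → point at 2; [6,7] uncovered → point at 7; [8,9] uncovered → point at 9; [13,14] uncovered → point at 14; [19,20] uncovered → point at 20.
Points: 2, 7, 9, 14, 20 (5 total).

5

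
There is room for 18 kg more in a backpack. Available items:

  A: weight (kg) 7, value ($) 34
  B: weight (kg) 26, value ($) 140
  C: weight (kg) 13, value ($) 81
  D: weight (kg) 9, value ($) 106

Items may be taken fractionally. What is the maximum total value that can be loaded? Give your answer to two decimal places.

Sort by value per unit weight and fill in that order.
Ratios (sorted): D 11.78, C 6.23, B 5.38, A 4.86
take D (9 @ 106); take 9/13 of C → 56.08. Capacity used 18/18.
Total value = 162.08

162.08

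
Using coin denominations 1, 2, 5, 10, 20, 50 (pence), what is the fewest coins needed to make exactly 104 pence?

Greedy: take as many of the largest coin as possible, then repeat with the remainder.
104 = 2×50 + 2×2
Total coins = 2 + 2 = 4

4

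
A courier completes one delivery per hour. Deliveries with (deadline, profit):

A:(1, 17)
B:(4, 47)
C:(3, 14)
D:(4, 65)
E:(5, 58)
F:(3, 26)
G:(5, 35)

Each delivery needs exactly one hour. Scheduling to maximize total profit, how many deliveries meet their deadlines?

5

Take jobs in profit order; each goes to the latest open slot no later than its deadline.
By profit: D(d4,65), E(d5,58), B(d4,47), G(d5,35), F(d3,26), A(d1,17), C(d3,14)
D→slot 4; E→slot 5; B→slot 3; G→slot 2; F→slot 1; A skipped; C skipped.
5 of 7 scheduled.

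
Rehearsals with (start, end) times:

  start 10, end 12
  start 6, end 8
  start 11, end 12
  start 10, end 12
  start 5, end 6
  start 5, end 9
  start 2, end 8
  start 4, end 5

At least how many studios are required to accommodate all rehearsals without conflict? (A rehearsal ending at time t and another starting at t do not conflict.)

3

Count concurrent intervals with a sweep; the peak is the room count.
starts: [2, 4, 5, 5, 6, 10, 10, 11]
ends:   [5, 6, 8, 8, 9, 12, 12, 12]
s2→1 s4→2 e5→1 s5→2 s5→3  — peak 3.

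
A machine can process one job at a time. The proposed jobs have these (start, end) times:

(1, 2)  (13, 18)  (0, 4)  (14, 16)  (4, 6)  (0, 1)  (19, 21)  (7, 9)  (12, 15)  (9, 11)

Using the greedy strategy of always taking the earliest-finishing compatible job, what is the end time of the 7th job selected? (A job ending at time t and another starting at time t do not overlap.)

21

Order by finish time; keep every interval that doesn't clash with the previous kept one.
By end time: (0,1), (1,2), (0,4), (4,6), (7,9), (9,11), (12,15), (14,16), (13,18), (19,21).
Pick (0,1); next start ≥ 1 → (1,2); next start ≥ 2 → (4,6); next start ≥ 6 → (7,9); next start ≥ 9 → (9,11); next start ≥ 11 → (12,15); next start ≥ 15 → (19,21).
Selected: (0,1) (1,2) (4,6) (7,9) (9,11) (12,15) (19,21)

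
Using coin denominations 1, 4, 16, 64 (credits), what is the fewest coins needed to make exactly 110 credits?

8

110 − 1×64→46 − 2×16→14 − 3×4→2 − 2×1→0
Total coins = 1 + 2 + 3 + 2 = 8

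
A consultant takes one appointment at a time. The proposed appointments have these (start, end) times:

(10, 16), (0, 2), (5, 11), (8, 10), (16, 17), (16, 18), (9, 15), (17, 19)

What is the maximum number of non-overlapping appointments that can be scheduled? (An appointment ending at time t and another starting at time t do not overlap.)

5

Order by finish time; keep every interval that doesn't clash with the previous kept one.
Sorted by end: (0,2)  (8,10)  (5,11)  (9,15)  (10,16)  (16,17)  (16,18)  (17,19)
take (0,2); take (8,10); skip (5,11); take (10,16); take (16,17); skip (16,18); take (17,19).
Selected 5 appointments.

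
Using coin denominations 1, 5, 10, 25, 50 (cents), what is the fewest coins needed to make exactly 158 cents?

7

Use the largest denomination that fits, subtract, and repeat.
158 = 3×50 + 1×5 + 3×1
Total coins = 3 + 1 + 3 = 7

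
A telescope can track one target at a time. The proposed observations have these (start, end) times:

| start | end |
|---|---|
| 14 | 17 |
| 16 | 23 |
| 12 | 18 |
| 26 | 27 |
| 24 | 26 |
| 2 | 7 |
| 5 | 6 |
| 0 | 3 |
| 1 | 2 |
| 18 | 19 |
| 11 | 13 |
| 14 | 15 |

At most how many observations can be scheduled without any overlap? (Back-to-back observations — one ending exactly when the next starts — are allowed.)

7

Greedy by earliest finish: after sorting by end time, pick each interval compatible with the last pick.
Sorted by end: (1,2)  (0,3)  (5,6)  (2,7)  (11,13)  (14,15)  (14,17)  (12,18)  (18,19)  (16,23)  (24,26)  (26,27)
take (1,2); take (5,6); take (11,13); take (14,15); take (18,19); take (24,26); take (26,27).
Selected 7 observations.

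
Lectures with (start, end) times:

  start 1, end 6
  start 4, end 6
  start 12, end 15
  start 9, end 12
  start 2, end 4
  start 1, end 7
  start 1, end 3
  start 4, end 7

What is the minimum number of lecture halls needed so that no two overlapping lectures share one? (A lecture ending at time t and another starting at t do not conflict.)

4

starts: [1, 1, 1, 2, 4, 4, 9, 12]
ends:   [3, 4, 6, 6, 7, 7, 12, 15]
s1→1 s1→2 s1→3 s2→4  — peak 4.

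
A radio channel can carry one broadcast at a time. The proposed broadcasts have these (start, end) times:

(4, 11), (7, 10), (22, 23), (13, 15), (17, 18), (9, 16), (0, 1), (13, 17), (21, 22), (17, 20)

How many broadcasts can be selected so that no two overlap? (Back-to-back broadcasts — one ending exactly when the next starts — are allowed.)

6

Order by finish time; keep every interval that doesn't clash with the previous kept one.
By end time: (0,1), (7,10), (4,11), (13,15), (9,16), (13,17), (17,18), (17,20), (21,22), (22,23).
Pick (0,1); next start ≥ 1 → (7,10); next start ≥ 10 → (13,15); next start ≥ 15 → (17,18); next start ≥ 18 → (21,22); next start ≥ 22 → (22,23).
Selected 6 broadcasts.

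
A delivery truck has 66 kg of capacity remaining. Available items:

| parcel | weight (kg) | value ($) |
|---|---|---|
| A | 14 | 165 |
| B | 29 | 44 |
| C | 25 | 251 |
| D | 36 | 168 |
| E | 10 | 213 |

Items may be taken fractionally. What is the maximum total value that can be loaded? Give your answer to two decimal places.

708.33

Greedy by value/weight ratio, highest first.
Ratios (sorted): E 21.30, A 11.79, C 10.04, D 4.67, B 1.52
take E (10 @ 213); take A (14 @ 165); take C (25 @ 251); take 17/36 of D → 79.33. Capacity used 66/66.
Total value = 708.33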